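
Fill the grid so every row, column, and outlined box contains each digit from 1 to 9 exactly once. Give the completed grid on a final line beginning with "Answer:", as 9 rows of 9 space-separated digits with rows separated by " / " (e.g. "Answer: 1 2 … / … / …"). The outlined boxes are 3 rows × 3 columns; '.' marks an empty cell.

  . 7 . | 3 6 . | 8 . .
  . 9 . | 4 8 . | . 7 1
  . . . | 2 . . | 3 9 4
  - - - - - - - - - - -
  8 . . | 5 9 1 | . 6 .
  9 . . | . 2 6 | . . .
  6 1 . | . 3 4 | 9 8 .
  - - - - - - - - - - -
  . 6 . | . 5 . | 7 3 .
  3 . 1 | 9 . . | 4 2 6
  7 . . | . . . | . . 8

Step 1. [r1c8∈{5}] r1c8's peers cover all but 5, so r1c8=5.
Step 2. [r8c2∈{5,8}] 5 has one home in row 8: r8c2. So r8c2=5.
Step 3. [r7c3∈{2,4,8,9}] r7c3 is the only open cell in box 7 admitting 8. So r7c3=8.
Step 4. [r4c7∈{2}] r4c7's peers cover all but 2 ⇒ r4c7=2.
Step 5. [r6c3∈{2,5,7}] r6c3 is the only open cell in row 6 admitting 2 ⇒ r6c3=2.
Step 6. [r5c3∈{3,4,5,7}] across box 4, 5 lands solely at r5c3 ⇒ r5c3=5.
Step 7. [r9c8∈{1}] only 1 remains possible at r9c8. So r9c8=1.
Step 8. [r7c1∈{2,4}] row 7 places 4 nowhere but r7c1. So r7c1=4.
Step 9. [r4c3∈{3,4,7}] col 3 places 7 nowhere but r4c3. So r4c3=7.
Step 10. [r2c1∈{2,5}] in row 2, 2 fits only at r2c1. So r2c1=2.
Step 11. [r3c5∈{1,7}] 1 has one home in col 5: r3c5. So r3c5=1.
Step 12. [r4c9∈{3}] r4c9 has the single candidate 3. So r4c9=3.
Step 13. [r5c9∈{7}] r5c9's peers cover all but 7. So r5c9=7.
Step 14. [r3c6∈{5,7}] r3c6 is the only open cell in row 3 admitting 7. So r3c6=7.
Step 15. [r5c2∈{3,4}] 3 has one home in row 5: r5c2, so r5c2=3.
Step 16. [r9c6∈{2,3}] 3 has one home in row 9: r9c6, so r9c6=3.
Step 17. [r2c7∈{6}] r2c7 is down to just 6. So r2c7=6.
Step 18. [r6c9∈{5}] r6c9 is down to just 5 ⇒ r6c9=5.
Step 19. [r1c1∈{1}] r1c1 has the single candidate 1 ⇒ r1c1=1.
Step 20. [r3c1∈{5}] only 5 remains possible at r3c1 ⇒ r3c1=5.
Step 21. [r1c3∈{4}] r1c3 is down to just 4. So r1c3=4.
Step 22. [r2c6∈{5}] r2c6 has the single candidate 5 ⇒ r2c6=5.
Step 23. [r7c4∈{1}] r7c4 is down to just 1, so r7c4=1.
Step 24. [r3c3∈{6}] nothing but 6 survives at r3c3, so r3c3=6.
Step 25. [r2c3∈{3}] r2c3 is down to just 3 ⇒ r2c3=3.
Step 26. [r6c4∈{7}] nothing but 7 survives at r6c4, so r6c4=7.
Step 27. [r3c2∈{8}] r3c2 has the single candidate 8. So r3c2=8.
Step 28. [r9c5∈{4}] only 4 remains possible at r9c5 ⇒ r9c5=4.
Step 29. [r9c3∈{9}] r9c3 is down to just 9. So r9c3=9.
Step 30. [r9c2∈{2}] nothing but 2 survives at r9c2 ⇒ r9c2=2.
Step 31. [r8c6∈{8}] r8c6's peers cover all but 8, so r8c6=8.
Step 32. [r4c2∈{4}] r4c2 has the single candidate 4. So r4c2=4.
Step 33. [r5c4∈{8}] r5c4 has the single candidate 8. So r5c4=8.
Step 34. [r9c4∈{6}] only 6 remains possible at r9c4, so r9c4=6.
Step 35. [r8c5∈{7}] r8c5 has the single candidate 7. So r8c5=7.
Step 36. [r5c7∈{1}] r5c7 is down to just 1. So r5c7=1.
Step 37. [r5c8∈{4}] r5c8 is down to just 4, so r5c8=4.
Step 38. [r1c9∈{2}] nothing but 2 survives at r1c9 ⇒ r1c9=2.
Step 39. [r9c7∈{5}] only 5 remains possible at r9c7 ⇒ r9c7=5.
Step 40. [r7c9∈{9}] only 9 remains possible at r7c9, so r7c9=9.
Step 41. [r1c6∈{9}] nothing but 9 survives at r1c6 ⇒ r1c6=9.
Step 42. [r7c6∈{2}] r7c6 is down to just 2, so r7c6=2.

Answer: 1 7 4 3 6 9 8 5 2 / 2 9 3 4 8 5 6 7 1 / 5 8 6 2 1 7 3 9 4 / 8 4 7 5 9 1 2 6 3 / 9 3 5 8 2 6 1 4 7 / 6 1 2 7 3 4 9 8 5 / 4 6 8 1 5 2 7 3 9 / 3 5 1 9 7 8 4 2 6 / 7 2 9 6 4 3 5 1 8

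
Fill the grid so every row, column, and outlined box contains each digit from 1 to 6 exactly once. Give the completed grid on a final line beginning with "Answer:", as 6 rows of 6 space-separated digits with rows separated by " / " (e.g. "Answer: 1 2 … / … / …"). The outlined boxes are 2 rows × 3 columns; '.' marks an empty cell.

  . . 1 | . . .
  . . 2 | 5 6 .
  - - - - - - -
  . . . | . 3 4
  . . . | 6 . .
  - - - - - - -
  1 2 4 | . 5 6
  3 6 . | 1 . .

Step 1. [r4c6∈{1,2,5}] r4c6 is the only open cell in col 6 admitting 5, so r4c6=5.
Step 2. [r1c4∈{2,3,4}] r1c4 is the only open cell in col 4 admitting 4 ⇒ r1c4=4.
Step 3. [r1c5∈{2}] r1c5 has the single candidate 2. So r1c5=2.
Step 4. [r1c6∈{3}] r1c6 has the single candidate 3, so r1c6=3.
Step 5. [r4c1∈{2,4}] row 4 places 2 nowhere but r4c1 ⇒ r4c1=2.
Step 6. [r4c2∈{1,3,4}] row 4 places 4 nowhere but r4c2 ⇒ r4c2=4.
Step 7. [r3c3∈{5,6}] 6 has one home in col 3: r3c3. So r3c3=6.
Step 8. [r3c1∈{5}] only 5 remains possible at r3c1 ⇒ r3c1=5.
Step 9. [r6c5∈{4}] only 4 remains possible at r6c5, so r6c5=4.
Step 10. [r4c5∈{1}] nothing but 1 survives at r4c5 ⇒ r4c5=1.
Step 11. [r3c2∈{1}] r3c2 has the single candidate 1 ⇒ r3c2=1.
Step 12. [r6c6∈{2}] r6c6's peers cover all but 2, so r6c6=2.
Step 13. [r2c1∈{4}] r2c1 is down to just 4. So r2c1=4.
Step 14. [r6c3∈{5}] r6c3 is down to just 5, so r6c3=5.
Step 15. [r3c4∈{2}] r3c4's peers cover all but 2 ⇒ r3c4=2.
Step 16. [r4c3∈{3}] r4c3's peers cover all but 3 ⇒ r4c3=3.
Step 17. [r1c1∈{6}] only 6 remains possible at r1c1, so r1c1=6.
Step 18. [r2c6∈{1}] nothing but 1 survives at r2c6. So r2c6=1.
Step 19. [r5c4∈{3}] r5c4 is down to just 3, so r5c4=3.
Step 20. [r1c2∈{5}] r1c2 is down to just 5, so r1c2=5.
Step 21. [r2c2∈{3}] nothing but 3 survives at r2c2, so r2c2=3.

Answer: 6 5 1 4 2 3 / 4 3 2 5 6 1 / 5 1 6 2 3 4 / 2 4 3 6 1 5 / 1 2 4 3 5 6 / 3 6 5 1 4 2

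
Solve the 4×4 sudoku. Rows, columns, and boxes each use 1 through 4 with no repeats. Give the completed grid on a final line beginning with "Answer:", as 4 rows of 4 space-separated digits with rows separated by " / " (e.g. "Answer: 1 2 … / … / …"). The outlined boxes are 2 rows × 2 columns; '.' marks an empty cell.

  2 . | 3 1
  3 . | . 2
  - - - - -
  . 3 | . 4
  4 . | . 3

Step 1. [r3c1∈{1}] r3c1's peers cover all but 1 ⇒ r3c1=1.
Step 2. [r2c2∈{1,4}] row 2 places 1 nowhere but r2c2. So r2c2=1.
Step 3. [r4c3∈{1,2}] 1 has one home in row 4: r4c3, so r4c3=1.
Step 4. [r4c2∈{2}] r4c2's peers cover all but 2, so r4c2=2.
Step 5. [r1c2∈{4}] only 4 remains possible at r1c2, so r1c2=4.
Step 6. [r2c3∈{4}] r2c3 is down to just 4, so r2c3=4.
Step 7. [r3c3∈{2}] r3c3 is down to just 2 ⇒ r3c3=2.

Answer: 2 4 3 1 / 3 1 4 2 / 1 3 2 4 / 4 2 1 3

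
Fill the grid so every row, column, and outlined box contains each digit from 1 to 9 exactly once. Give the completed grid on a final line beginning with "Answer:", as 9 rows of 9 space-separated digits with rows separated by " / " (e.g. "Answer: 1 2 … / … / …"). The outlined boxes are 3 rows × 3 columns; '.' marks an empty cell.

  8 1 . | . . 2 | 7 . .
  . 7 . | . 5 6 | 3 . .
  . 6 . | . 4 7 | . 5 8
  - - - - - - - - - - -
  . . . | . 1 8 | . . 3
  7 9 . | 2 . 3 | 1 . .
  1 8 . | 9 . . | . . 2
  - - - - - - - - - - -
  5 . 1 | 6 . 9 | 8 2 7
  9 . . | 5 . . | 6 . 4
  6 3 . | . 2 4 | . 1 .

Step 1. [r1c3∈{3,4,5,9}] row 1 places 5 nowhere but r1c3 ⇒ r1c3=5.
Step 2. [r4c4∈{4,7}] r4c4 is the only open cell in col 4 admitting 4, so r4c4=4.
Step 3. [r1c8∈{4,6,9}] r1c8 is the only open cell in row 1 admitting 4, so r1c8=4.
Step 4. [r2c8∈{9}] r2c8 is down to just 9. So r2c8=9.
Step 5. [r5c5∈{6}] r5c5's peers cover all but 6. So r5c5=6.
Step 6. [r8c5∈{3,7,8}] in col 5, 8 fits only at r8c5 ⇒ r8c5=8.
Step 7. [r4c1∈{2}] r4c1 is down to just 2, so r4c1=2.
Step 8. [r2c3∈{2,4}] row 2 places 2 nowhere but r2c3. So r2c3=2.
Step 9. [r5c9∈{5}] r5c9 has the single candidate 5, so r5c9=5.
Step 10. [r6c3∈{3,4,6}] r6c3 is the only open cell in row 6 admitting 3 ⇒ r6c3=3.
Step 11. [r4c8∈{6,7}] in row 4, 7 fits only at r4c8 ⇒ r4c8=7.
Step 12. [r1c4∈{3}] r1c4 has the single candidate 3. So r1c4=3.
Step 13. [r2c9∈{1}] r2c9 is down to just 1. So r2c9=1.
Step 14. [r8c3∈{7}] nothing but 7 survives at r8c3. So r8c3=7.
Step 15. [r4c7∈{9}] nothing but 9 survives at r4c7. So r4c7=9.
Step 16. [r2c1∈{4}] only 4 remains possible at r2c1. So r2c1=4.
Step 17. [r6c5∈{7}] r6c5 is down to just 7, so r6c5=7.
Step 18. [r6c7∈{4}] nothing but 4 survives at r6c7 ⇒ r6c7=4.
Step 19. [r3c4∈{1}] r3c4 has the single candidate 1. So r3c4=1.
Step 20. [r3c7∈{2}] r3c7's peers cover all but 2, so r3c7=2.
Step 21. [r5c3∈{4}] r5c3 has the single candidate 4. So r5c3=4.
Step 22. [r4c2∈{5}] r4c2 is down to just 5. So r4c2=5.
Step 23. [r9c7∈{5}] nothing but 5 survives at r9c7, so r9c7=5.
Step 24. [r6c6∈{5}] r6c6 is down to just 5 ⇒ r6c6=5.
Step 25. [r7c5∈{3}] r7c5's peers cover all but 3 ⇒ r7c5=3.
Step 26. [r6c8∈{6}] r6c8 is down to just 6 ⇒ r6c8=6.
Step 27. [r9c9∈{9}] only 9 remains possible at r9c9. So r9c9=9.
Step 28. [r3c1∈{3}] r3c1 is down to just 3. So r3c1=3.
Step 29. [r5c8∈{8}] r5c8 is down to just 8, so r5c8=8.
Step 30. [r2c4∈{8}] r2c4 is down to just 8, so r2c4=8.
Step 31. [r8c8∈{3}] r8c8 is down to just 3 ⇒ r8c8=3.
Step 32. [r8c2∈{2}] only 2 remains possible at r8c2. So r8c2=2.
Step 33. [r1c5∈{9}] r1c5 is down to just 9, so r1c5=9.
Step 34. [r7c2∈{4}] r7c2 has the single candidate 4, so r7c2=4.
Step 35. [r1c9∈{6}] only 6 remains possible at r1c9. So r1c9=6.
Step 36. [r8c6∈{1}] nothing but 1 survives at r8c6, so r8c6=1.
Step 37. [r4c3∈{6}] r4c3 is down to just 6 ⇒ r4c3=6.
Step 38. [r9c4∈{7}] only 7 remains possible at r9c4, so r9c4=7.
Step 39. [r3c3∈{9}] nothing but 9 survives at r3c3. So r3c3=9.
Step 40. [r9c3∈{8}] r9c3's peers cover all but 8 ⇒ r9c3=8.

Answer: 8 1 5 3 9 2 7 4 6 / 4 7 2 8 5 6 3 9 1 / 3 6 9 1 4 7 2 5 8 / 2 5 6 4 1 8 9 7 3 / 7 9 4 2 6 3 1 8 5 / 1 8 3 9 7 5 4 6 2 / 5 4 1 6 3 9 8 2 7 / 9 2 7 5 8 1 6 3 4 / 6 3 8 7 2 4 5 1 9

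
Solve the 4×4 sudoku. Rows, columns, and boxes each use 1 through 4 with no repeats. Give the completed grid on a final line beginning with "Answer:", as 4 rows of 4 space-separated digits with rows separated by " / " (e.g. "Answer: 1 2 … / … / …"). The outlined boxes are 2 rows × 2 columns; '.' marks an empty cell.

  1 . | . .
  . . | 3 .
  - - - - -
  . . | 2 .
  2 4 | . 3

Step 1. [r3c4∈{1,4}] 4 has one home in row 3: r3c4 ⇒ r3c4=4.
Step 2. [r2c2∈{2}] r2c2 is down to just 2. So r2c2=2.
Step 3. [r3c2∈{1,3}] 1 has one home in row 3: r3c2, so r3c2=1.
Step 4. [r1c2∈{3}] only 3 remains possible at r1c2 ⇒ r1c2=3.
Step 5. [r2c1∈{4}] only 4 remains possible at r2c1. So r2c1=4.
Step 6. [r3c1∈{3}] nothing but 3 survives at r3c1, so r3c1=3.
Step 7. [r1c4∈{2}] r1c4's peers cover all but 2, so r1c4=2.
Step 8. [r1c3∈{4}] r1c3's peers cover all but 4 ⇒ r1c3=4.
Step 9. [r2c4∈{1}] r2c4 is down to just 1. So r2c4=1.
Step 10. [r4c3∈{1}] r4c3's peers cover all but 1 ⇒ r4c3=1.

Answer: 1 3 4 2 / 4 2 3 1 / 3 1 2 4 / 2 4 1 3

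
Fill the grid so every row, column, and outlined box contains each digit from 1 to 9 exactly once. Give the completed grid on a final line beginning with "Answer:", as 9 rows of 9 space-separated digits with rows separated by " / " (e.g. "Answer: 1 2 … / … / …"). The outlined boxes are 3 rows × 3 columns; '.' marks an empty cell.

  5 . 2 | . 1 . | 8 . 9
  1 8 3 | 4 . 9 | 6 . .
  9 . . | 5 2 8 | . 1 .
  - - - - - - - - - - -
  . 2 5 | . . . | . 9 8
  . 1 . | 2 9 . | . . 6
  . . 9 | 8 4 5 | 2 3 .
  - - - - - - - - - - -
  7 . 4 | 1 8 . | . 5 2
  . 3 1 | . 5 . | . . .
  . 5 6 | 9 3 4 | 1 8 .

Step 1. [r9c9∈{7}] only 7 remains possible at r9c9 ⇒ r9c9=7.
Step 2. [r2c5∈{7}] nothing but 7 survives at r2c5. So r2c5=7.
Step 3. [r6c2∈{6,7}] across row 6, 7 lands solely at r6c2. So r6c2=7.
Step 4. [r7c6∈{6}] nothing but 6 survives at r7c6 ⇒ r7c6=6.
Step 5. [r1c8∈{4,7}] row 1 places 7 nowhere but r1c8, so r1c8=7.
Step 6. [r5c8∈{4}] r5c8 has the single candidate 4. So r5c8=4.
Step 7. [r1c4∈{3,6}] across box 2, 6 lands solely at r1c4. So r1c4=6.
Step 8. [r4c4∈{3,7}] in col 4, 3 fits only at r4c4 ⇒ r4c4=3.
Step 9. [r5c6∈{7}] r5c6 is down to just 7. So r5c6=7.
Step 10. [r3c9∈{3,4}] r3c9 is the only open cell in col 9 admitting 3, so r3c9=3.
Step 11. [r8c7∈{4,9}] in row 8, 9 fits only at r8c7, so r8c7=9.
Step 12. [r8c1∈{2,8}] across row 8, 8 lands solely at r8c1 ⇒ r8c1=8.
Step 13. [r4c1∈{4,6}] across row 4, 4 lands solely at r4c1 ⇒ r4c1=4.
Step 14. [r3c2∈{4,6}] in row 3, 6 fits only at r3c2 ⇒ r3c2=6.
Step 15. [r4c7∈{7}] r4c7 is down to just 7 ⇒ r4c7=7.
Step 16. [r6c9∈{1}] r6c9 is down to just 1. So r6c9=1.
Step 17. [r1c6∈{3}] only 3 remains possible at r1c6 ⇒ r1c6=3.
Step 18. [r5c1∈{3}] r5c1 is down to just 3. So r5c1=3.
Step 19. [r8c6∈{2}] only 2 remains possible at r8c6. So r8c6=2.
Step 20. [r2c9∈{5}] r2c9 is down to just 5 ⇒ r2c9=5.
Step 21. [r4c5∈{6}] r4c5 has the single candidate 6, so r4c5=6.
Step 22. [r7c2∈{9}] only 9 remains possible at r7c2, so r7c2=9.
Step 23. [r5c7∈{5}] r5c7's peers cover all but 5 ⇒ r5c7=5.
Step 24. [r3c3∈{7}] r3c3's peers cover all but 7. So r3c3=7.
Step 25. [r8c9∈{4}] nothing but 4 survives at r8c9, so r8c9=4.
Step 26. [r1c2∈{4}] r1c2's peers cover all but 4 ⇒ r1c2=4.
Step 27. [r5c3∈{8}] r5c3 is down to just 8 ⇒ r5c3=8.
Step 28. [r4c6∈{1}] r4c6 has the single candidate 1, so r4c6=1.
Step 29. [r8c8∈{6}] r8c8's peers cover all but 6. So r8c8=6.
Step 30. [r3c7∈{4}] r3c7's peers cover all but 4. So r3c7=4.
Step 31. [r8c4∈{7}] r8c4's peers cover all but 7 ⇒ r8c4=7.
Step 32. [r6c1∈{6}] r6c1's peers cover all but 6. So r6c1=6.
Step 33. [r9c1∈{2}] only 2 remains possible at r9c1. So r9c1=2.
Step 34. [r2c8∈{2}] only 2 remains possible at r2c8, so r2c8=2.
Step 35. [r7c7∈{3}] r7c7 has the single candidate 3 ⇒ r7c7=3.

Answer: 5 4 2 6 1 3 8 7 9 / 1 8 3 4 7 9 6 2 5 / 9 6 7 5 2 8 4 1 3 / 4 2 5 3 6 1 7 9 8 / 3 1 8 2 9 7 5 4 6 / 6 7 9 8 4 5 2 3 1 / 7 9 4 1 8 6 3 5 2 / 8 3 1 7 5 2 9 6 4 / 2 5 6 9 3 4 1 8 7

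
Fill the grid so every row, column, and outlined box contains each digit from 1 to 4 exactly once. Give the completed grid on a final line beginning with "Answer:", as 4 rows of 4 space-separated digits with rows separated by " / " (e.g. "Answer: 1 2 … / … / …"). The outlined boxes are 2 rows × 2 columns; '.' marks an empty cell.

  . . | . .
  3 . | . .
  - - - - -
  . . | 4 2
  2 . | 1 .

Step 1. [r1c1∈{1,4}] col 1 places 4 nowhere but r1c1. So r1c1=4.
Step 2. [r3c2∈{1,3}] r3c2 is the only open cell in row 3 admitting 3 ⇒ r3c2=3.
Step 3. [r1c3∈{2,3}] r1c3 is the only open cell in col 3 admitting 3 ⇒ r1c3=3.
Step 4. [r1c2∈{1,2}] 2 has one home in row 1: r1c2 ⇒ r1c2=2.
Step 5. [r2c4∈{1,4}] in row 2, 4 fits only at r2c4, so r2c4=4.
Step 6. [r2c3∈{2}] r2c3 is down to just 2. So r2c3=2.
Step 7. [r4c4∈{3}] r4c4 has the single candidate 3 ⇒ r4c4=3.
Step 8. [r1c4∈{1}] r1c4 has the single candidate 1, so r1c4=1.
Step 9. [r2c2∈{1}] r2c2 has the single candidate 1 ⇒ r2c2=1.
Step 10. [r4c2∈{4}] r4c2 has the single candidate 4, so r4c2=4.
Step 11. [r3c1∈{1}] r3c1's peers cover all but 1. So r3c1=1.

Answer: 4 2 3 1 / 3 1 2 4 / 1 3 4 2 / 2 4 1 3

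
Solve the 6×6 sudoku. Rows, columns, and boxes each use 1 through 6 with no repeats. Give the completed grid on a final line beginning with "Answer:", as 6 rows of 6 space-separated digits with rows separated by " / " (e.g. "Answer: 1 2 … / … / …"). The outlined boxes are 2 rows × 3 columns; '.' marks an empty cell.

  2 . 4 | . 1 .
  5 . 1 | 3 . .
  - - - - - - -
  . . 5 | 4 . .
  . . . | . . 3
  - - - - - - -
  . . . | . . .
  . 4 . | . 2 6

Step 1. [r5c2∈{1,2,3,5,6}] in col 2, 5 fits only at r5c2 ⇒ r5c2=5.
Step 2. [r4c4∈{1,2,5,6}] in col 4, 2 fits only at r4c4 ⇒ r4c4=2.
Step 3. [r4c3∈{6}] r4c3 has the single candidate 6 ⇒ r4c3=6.
Step 4. [r1c4∈{5,6}] in col 4, 6 fits only at r1c4, so r1c4=6.
Step 5. [r5c4∈{1}] r5c4 has the single candidate 1, so r5c4=1.
Step 6. [r4c2∈{1}] nothing but 1 survives at r4c2, so r4c2=1.
Step 7. [r5c5∈{3,4}] across col 5, 3 lands solely at r5c5. So r5c5=3.
Step 8. [r3c1∈{3}] r3c1 has the single candidate 3 ⇒ r3c1=3.
Step 9. [r2c5∈{4}] only 4 remains possible at r2c5 ⇒ r2c5=4.
Step 10. [r1c6∈{5}] nothing but 5 survives at r1c6, so r1c6=5.
Step 11. [r5c3∈{2}] r5c3 is down to just 2. So r5c3=2.
Step 12. [r1c2∈{3}] r1c2 is down to just 3 ⇒ r1c2=3.
Step 13. [r3c2∈{2}] r3c2 has the single candidate 2, so r3c2=2.
Step 14. [r6c4∈{5}] r6c4's peers cover all but 5. So r6c4=5.
Step 15. [r3c6∈{1}] only 1 remains possible at r3c6. So r3c6=1.
Step 16. [r5c6∈{4}] only 4 remains possible at r5c6. So r5c6=4.
Step 17. [r4c5∈{5}] nothing but 5 survives at r4c5. So r4c5=5.
Step 18. [r5c1∈{6}] nothing but 6 survives at r5c1. So r5c1=6.
Step 19. [r6c3∈{3}] nothing but 3 survives at r6c3 ⇒ r6c3=3.
Step 20. [r3c5∈{6}] r3c5 has the single candidate 6, so r3c5=6.
Step 21. [r2c2∈{6}] r2c2's peers cover all but 6, so r2c2=6.
Step 22. [r4c1∈{4}] nothing but 4 survives at r4c1 ⇒ r4c1=4.
Step 23. [r2c6∈{2}] only 2 remains possible at r2c6. So r2c6=2.
Step 24. [r6c1∈{1}] r6c1's peers cover all but 1. So r6c1=1.

Answer: 2 3 4 6 1 5 / 5 6 1 3 4 2 / 3 2 5 4 6 1 / 4 1 6 2 5 3 / 6 5 2 1 3 4 / 1 4 3 5 2 6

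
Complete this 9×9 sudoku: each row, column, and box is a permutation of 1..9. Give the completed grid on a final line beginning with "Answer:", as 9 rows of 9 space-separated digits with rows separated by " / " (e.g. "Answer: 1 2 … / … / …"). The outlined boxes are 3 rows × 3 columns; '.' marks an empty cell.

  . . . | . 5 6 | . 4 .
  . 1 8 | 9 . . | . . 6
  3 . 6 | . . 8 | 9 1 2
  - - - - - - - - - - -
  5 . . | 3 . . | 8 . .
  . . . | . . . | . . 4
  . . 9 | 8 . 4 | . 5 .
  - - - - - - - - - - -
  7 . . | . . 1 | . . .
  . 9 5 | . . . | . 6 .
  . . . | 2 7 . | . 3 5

Step 1. [r8c4∈{4}] r8c4's peers cover all but 4 ⇒ r8c4=4.
Step 2. [r2c8∈{7}] nothing but 7 survives at r2c8 ⇒ r2c8=7.
Step 3. [r7c8∈{2,8,9}] col 8 places 8 nowhere but r7c8, so r7c8=8.
Step 4. [r5c6∈{2,5,7,9}] in col 6, 5 fits only at r5c6. So r5c6=5.
Step 5. [r4c6∈{2,7,9}] in col 6, 7 fits only at r4c6 ⇒ r4c6=7.
Step 6. [r1c7∈{3}] nothing but 3 survives at r1c7 ⇒ r1c7=3.
Step 7. [r2c6∈{2,3}] across col 6, 2 lands solely at r2c6 ⇒ r2c6=2.
Step 8. [r6c9∈{1,3,7}] r6c9 is the only open cell in col 9 admitting 3. So r6c9=3.
Step 9. [r2c1∈{4}] r2c1's peers cover all but 4 ⇒ r2c1=4.
Step 10. [r2c5∈{3}] r2c5's peers cover all but 3, so r2c5=3.
Step 11. [r3c4∈{7}] r3c4 is down to just 7. So r3c4=7.
Step 12. [r7c9∈{9}] r7c9 has the single candidate 9, so r7c9=9.
Step 13. [r4c9∈{1}] only 1 remains possible at r4c9. So r4c9=1.
Step 14. [r7c5∈{6}] r7c5 has the single candidate 6. So r7c5=6.
Step 15. [r4c2∈{2,4,6}] r4c2 is the only open cell in row 4 admitting 6, so r4c2=6.
Step 16. [r6c7∈{2,6,7}] in row 6, 6 fits only at r6c7 ⇒ r6c7=6.
Step 17. [r6c2∈{2,7}] r6c2 is the only open cell in row 6 admitting 7, so r6c2=7.
Step 18. [r1c2∈{2}] r1c2 is down to just 2, so r1c2=2.
Step 19. [r4c3∈{2,4}] r4c3 is the only open cell in row 4 admitting 4 ⇒ r4c3=4.
Step 20. [r9c3∈{1}] nothing but 1 survives at r9c3 ⇒ r9c3=1.
Step 21. [r8c7∈{1,2,7}] row 8 places 1 nowhere but r8c7 ⇒ r8c7=1.
Step 22. [r8c1∈{2,8}] in row 8, 2 fits only at r8c1, so r8c1=2.
Step 23. [r5c3∈{2,3}] col 3 places 2 nowhere but r5c3 ⇒ r5c3=2.
Step 24. [r4c8∈{2,9}] 2 has one home in col 8: r4c8 ⇒ r4c8=2.
Step 25. [r9c7∈{4}] only 4 remains possible at r9c7. So r9c7=4.
Step 26. [r9c2∈{8}] r9c2's peers cover all but 8. So r9c2=8.
Step 27. [r6c1∈{1}] nothing but 1 survives at r6c1, so r6c1=1.
Step 28. [r5c5∈{1,9}] r5c5 is the only open cell in col 5 admitting 1. So r5c5=1.
Step 29. [r7c2∈{3,4}] 4 has one home in row 7: r7c2, so r7c2=4.
Step 30. [r3c2∈{5}] r3c2 has the single candidate 5 ⇒ r3c2=5.
Step 31. [r8c6∈{3}] r8c6's peers cover all but 3, so r8c6=3.
Step 32. [r1c3∈{7}] r1c3 has the single candidate 7, so r1c3=7.
Step 33. [r7c3∈{3}] only 3 remains possible at r7c3, so r7c3=3.
Step 34. [r9c1∈{6}] r9c1 is down to just 6. So r9c1=6.
Step 35. [r2c7∈{5}] only 5 remains possible at r2c7. So r2c7=5.
Step 36. [r5c4∈{6}] nothing but 6 survives at r5c4 ⇒ r5c4=6.
Step 37. [r1c4∈{1}] r1c4 has the single candidate 1. So r1c4=1.
Step 38. [r7c7∈{2}] r7c7 has the single candidate 2. So r7c7=2.
Step 39. [r5c7∈{7}] nothing but 7 survives at r5c7. So r5c7=7.
Step 40. [r7c4∈{5}] r7c4 has the single candidate 5, so r7c4=5.
Step 41. [r6c5∈{2}] only 2 remains possible at r6c5, so r6c5=2.
Step 42. [r5c2∈{3}] r5c2 has the single candidate 3. So r5c2=3.
Step 43. [r8c9∈{7}] r8c9's peers cover all but 7, so r8c9=7.
Step 44. [r9c6∈{9}] nothing but 9 survives at r9c6. So r9c6=9.
Step 45. [r8c5∈{8}] r8c5's peers cover all but 8. So r8c5=8.
Step 46. [r3c5∈{4}] r3c5 has the single candidate 4. So r3c5=4.
Step 47. [r4c5∈{9}] r4c5's peers cover all but 9, so r4c5=9.
Step 48. [r1c1∈{9}] only 9 remains possible at r1c1. So r1c1=9.
Step 49. [r5c8∈{9}] nothing but 9 survives at r5c8, so r5c8=9.
Step 50. [r1c9∈{8}] nothing but 8 survives at r1c9. So r1c9=8.
Step 51. [r5c1∈{8}] r5c1's peers cover all but 8. So r5c1=8.

Answer: 9 2 7 1 5 6 3 4 8 / 4 1 8 9 3 2 5 7 6 / 3 5 6 7 4 8 9 1 2 / 5 6 4 3 9 7 8 2 1 / 8 3 2 6 1 5 7 9 4 / 1 7 9 8 2 4 6 5 3 / 7 4 3 5 6 1 2 8 9 / 2 9 5 4 8 3 1 6 7 / 6 8 1 2 7 9 4 3 5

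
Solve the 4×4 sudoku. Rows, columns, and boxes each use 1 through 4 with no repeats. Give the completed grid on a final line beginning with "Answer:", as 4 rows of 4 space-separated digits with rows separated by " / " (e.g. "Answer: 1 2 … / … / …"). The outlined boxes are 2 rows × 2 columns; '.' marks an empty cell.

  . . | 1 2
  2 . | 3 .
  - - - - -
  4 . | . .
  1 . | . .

Step 1. [r4c3∈{2,4}] col 3 places 4 nowhere but r4c3, so r4c3=4.
Step 2. [r4c4∈{3}] r4c4 has the single candidate 3, so r4c4=3.
Step 3. [r1c2∈{3,4}] 4 has one home in row 1: r1c2. So r1c2=4.
Step 4. [r4c2∈{2}] r4c2 is down to just 2. So r4c2=2.
Step 5. [r3c4∈{1}] r3c4's peers cover all but 1. So r3c4=1.
Step 6. [r2c2∈{1}] nothing but 1 survives at r2c2. So r2c2=1.
Step 7. [r3c2∈{3}] r3c2 is down to just 3 ⇒ r3c2=3.
Step 8. [r3c3∈{2}] r3c3's peers cover all but 2, so r3c3=2.
Step 9. [r1c1∈{3}] r1c1's peers cover all but 3, so r1c1=3.
Step 10. [r2c4∈{4}] r2c4 is down to just 4 ⇒ r2c4=4.

Answer: 3 4 1 2 / 2 1 3 4 / 4 3 2 1 / 1 2 4 3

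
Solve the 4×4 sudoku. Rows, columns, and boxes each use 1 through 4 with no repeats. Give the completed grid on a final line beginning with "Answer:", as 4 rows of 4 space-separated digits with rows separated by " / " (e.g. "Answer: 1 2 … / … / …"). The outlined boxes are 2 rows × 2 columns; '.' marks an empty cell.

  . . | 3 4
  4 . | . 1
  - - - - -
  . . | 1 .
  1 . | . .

Step 1. [r3c1∈{2,3}] in col 1, 3 fits only at r3c1. So r3c1=3.
Step 2. [r3c4∈{2}] r3c4 has the single candidate 2. So r3c4=2.
Step 3. [r4c2∈{2,4}] 2 has one home in row 4: r4c2. So r4c2=2.
Step 4. [r4c4∈{3}] r4c4's peers cover all but 3. So r4c4=3.
Step 5. [r2c3∈{2}] r2c3 is down to just 2, so r2c3=2.
Step 6. [r3c2∈{4}] r3c2's peers cover all but 4 ⇒ r3c2=4.
Step 7. [r4c3∈{4}] r4c3 has the single candidate 4, so r4c3=4.
Step 8. [r2c2∈{3}] nothing but 3 survives at r2c2. So r2c2=3.
Step 9. [r1c2∈{1}] nothing but 1 survives at r1c2. So r1c2=1.
Step 10. [r1c1∈{2}] only 2 remains possible at r1c1, so r1c1=2.

Answer: 2 1 3 4 / 4 3 2 1 / 3 4 1 2 / 1 2 4 3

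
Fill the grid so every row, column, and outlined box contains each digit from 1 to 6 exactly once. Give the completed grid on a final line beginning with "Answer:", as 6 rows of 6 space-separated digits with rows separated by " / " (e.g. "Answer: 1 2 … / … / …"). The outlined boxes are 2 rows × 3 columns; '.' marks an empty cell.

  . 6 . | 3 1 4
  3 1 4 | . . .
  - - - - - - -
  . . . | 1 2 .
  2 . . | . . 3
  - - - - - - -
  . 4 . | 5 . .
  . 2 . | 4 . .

Step 1. [r4c2∈{5}] r4c2's peers cover all but 5, so r4c2=5.
Step 2. [r4c4∈{6}] nothing but 6 survives at r4c4, so r4c4=6.
Step 3. [r5c6∈{1,2,6}] r5c6 is the only open cell in row 5 admitting 2. So r5c6=2.
Step 4. [r6c6∈{1,6}] in col 6, 1 fits only at r6c6, so r6c6=1.
Step 5. [r2c6∈{5,6}] across col 6, 6 lands solely at r2c6, so r2c6=6.
Step 6. [r1c1∈{5}] r1c1 is down to just 5 ⇒ r1c1=5.
Step 7. [r6c1∈{6}] r6c1 is down to just 6. So r6c1=6.
Step 8. [r6c5∈{3}] r6c5 is down to just 3, so r6c5=3.
Step 9. [r5c3∈{1,3}] 3 has one home in row 5: r5c3. So r5c3=3.
Step 10. [r4c3∈{1}] r4c3's peers cover all but 1. So r4c3=1.
Step 11. [r3c6∈{5}] r3c6's peers cover all but 5. So r3c6=5.
Step 12. [r3c2∈{3}] r3c2's peers cover all but 3. So r3c2=3.
Step 13. [r3c1∈{4}] r3c1's peers cover all but 4, so r3c1=4.
Step 14. [r1c3∈{2}] r1c3 is down to just 2. So r1c3=2.
Step 15. [r5c5∈{6}] r5c5's peers cover all but 6 ⇒ r5c5=6.
Step 16. [r2c5∈{5}] r2c5 has the single candidate 5. So r2c5=5.
Step 17. [r2c4∈{2}] r2c4 is down to just 2. So r2c4=2.
Step 18. [r6c3∈{5}] r6c3's peers cover all but 5 ⇒ r6c3=5.
Step 19. [r5c1∈{1}] r5c1 has the single candidate 1 ⇒ r5c1=1.
Step 20. [r4c5∈{4}] only 4 remains possible at r4c5 ⇒ r4c5=4.
Step 21. [r3c3∈{6}] r3c3's peers cover all but 6, so r3c3=6.

Answer: 5 6 2 3 1 4 / 3 1 4 2 5 6 / 4 3 6 1 2 5 / 2 5 1 6 4 3 / 1 4 3 5 6 2 / 6 2 5 4 3 1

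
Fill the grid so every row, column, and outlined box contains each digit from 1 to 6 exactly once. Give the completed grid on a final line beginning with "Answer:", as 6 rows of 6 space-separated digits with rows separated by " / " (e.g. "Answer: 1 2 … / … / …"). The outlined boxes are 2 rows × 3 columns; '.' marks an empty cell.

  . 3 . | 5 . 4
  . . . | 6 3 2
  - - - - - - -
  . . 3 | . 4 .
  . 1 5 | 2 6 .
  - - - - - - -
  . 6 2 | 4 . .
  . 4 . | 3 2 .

Step 1. [r6c3∈{1}] only 1 remains possible at r6c3 ⇒ r6c3=1.
Step 2. [r5c5∈{1,5}] across col 5, 5 lands solely at r5c5 ⇒ r5c5=5.
Step 3. [r1c1∈{1,2,6}] row 1 places 2 nowhere but r1c1, so r1c1=2.
Step 4. [r2c1∈{1,4,5}] 1 has one home in row 2: r2c1 ⇒ r2c1=1.
Step 5. [r5c6∈{1}] r5c6 has the single candidate 1, so r5c6=1.
Step 6. [r4c1∈{4}] only 4 remains possible at r4c1 ⇒ r4c1=4.
Step 7. [r3c6∈{5}] nothing but 5 survives at r3c6. So r3c6=5.
Step 8. [r2c2∈{5}] r2c2 has the single candidate 5 ⇒ r2c2=5.
Step 9. [r1c5∈{1}] nothing but 1 survives at r1c5, so r1c5=1.
Step 10. [r6c6∈{6}] r6c6 has the single candidate 6. So r6c6=6.
Step 11. [r3c4∈{1}] r3c4 has the single candidate 1, so r3c4=1.
Step 12. [r5c1∈{3}] r5c1 is down to just 3, so r5c1=3.
Step 13. [r3c2∈{2}] r3c2's peers cover all but 2. So r3c2=2.
Step 14. [r6c1∈{5}] r6c1's peers cover all but 5, so r6c1=5.
Step 15. [r4c6∈{3}] r4c6's peers cover all but 3. So r4c6=3.
Step 16. [r3c1∈{6}] r3c1 is down to just 6, so r3c1=6.
Step 17. [r2c3∈{4}] r2c3 has the single candidate 4, so r2c3=4.
Step 18. [r1c3∈{6}] r1c3's peers cover all but 6. So r1c3=6.

Answer: 2 3 6 5 1 4 / 1 5 4 6 3 2 / 6 2 3 1 4 5 / 4 1 5 2 6 3 / 3 6 2 4 5 1 / 5 4 1 3 2 6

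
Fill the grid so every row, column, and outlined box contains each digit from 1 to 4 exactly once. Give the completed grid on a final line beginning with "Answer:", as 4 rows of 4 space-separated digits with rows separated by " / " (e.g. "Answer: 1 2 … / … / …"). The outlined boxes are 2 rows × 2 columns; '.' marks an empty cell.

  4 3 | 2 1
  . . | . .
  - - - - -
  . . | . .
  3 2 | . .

Step 1. [r4c4∈{4}] nothing but 4 survives at r4c4 ⇒ r4c4=4.
Step 2. [r3c1∈{1}] r3c1 has the single candidate 1 ⇒ r3c1=1.
Step 3. [r3c3∈{3}] nothing but 3 survives at r3c3. So r3c3=3.
Step 4. [r2c4∈{3}] r2c4 is down to just 3 ⇒ r2c4=3.
Step 5. [r3c4∈{2}] r3c4's peers cover all but 2 ⇒ r3c4=2.
Step 6. [r2c1∈{2}] r2c1 has the single candidate 2. So r2c1=2.
Step 7. [r4c3∈{1}] only 1 remains possible at r4c3 ⇒ r4c3=1.
Step 8. [r3c2∈{4}] nothing but 4 survives at r3c2, so r3c2=4.
Step 9. [r2c2∈{1}] nothing but 1 survives at r2c2. So r2c2=1.
Step 10. [r2c3∈{4}] nothing but 4 survives at r2c3. So r2c3=4.

Answer: 4 3 2 1 / 2 1 4 3 / 1 4 3 2 / 3 2 1 4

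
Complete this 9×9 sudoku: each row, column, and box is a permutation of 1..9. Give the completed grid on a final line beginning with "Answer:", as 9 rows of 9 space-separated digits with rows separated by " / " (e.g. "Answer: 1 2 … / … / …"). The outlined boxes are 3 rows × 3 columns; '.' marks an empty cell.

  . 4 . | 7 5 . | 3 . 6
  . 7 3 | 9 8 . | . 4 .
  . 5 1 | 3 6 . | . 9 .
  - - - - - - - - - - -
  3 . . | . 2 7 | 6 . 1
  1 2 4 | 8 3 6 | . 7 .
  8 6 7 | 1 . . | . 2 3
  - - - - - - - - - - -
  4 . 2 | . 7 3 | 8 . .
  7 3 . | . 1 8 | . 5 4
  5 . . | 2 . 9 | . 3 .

Step 1. [r3c1∈{2}] r3c1 is down to just 2. So r3c1=2.
Step 2. [r6c7∈{4,5,9}] across col 7, 4 lands solely at r6c7, so r6c7=4.
Step 3. [r2c9∈{2,5}] across col 9, 2 lands solely at r2c9. So r2c9=2.
Step 4. [r1c3∈{8,9}] r1c3 is the only open cell in box 1 admitting 8, so r1c3=8.
Step 5. [r1c8∈{1}] r1c8 has the single candidate 1 ⇒ r1c8=1.
Step 6. [r7c9∈{9}] only 9 remains possible at r7c9. So r7c9=9.
Step 7. [r8c4∈{6}] r8c4 has the single candidate 6. So r8c4=6.
Step 8. [r4c3∈{5,9}] r4c3 is the only open cell in col 3 admitting 5. So r4c3=5.
Step 9. [r3c7∈{7}] r3c7's peers cover all but 7. So r3c7=7.
Step 10. [r5c7∈{5,9}] 9 has one home in row 5: r5c7, so r5c7=9.
Step 11. [r9c2∈{1,8}] in row 9, 8 fits only at r9c2 ⇒ r9c2=8.
Step 12. [r7c2∈{1}] r7c2's peers cover all but 1, so r7c2=1.
Step 13. [r4c4∈{4}] nothing but 4 survives at r4c4. So r4c4=4.
Step 14. [r8c7∈{2}] r8c7's peers cover all but 2 ⇒ r8c7=2.
Step 15. [r3c9∈{8}] r3c9 is down to just 8, so r3c9=8.
Step 16. [r2c6∈{1}] only 1 remains possible at r2c6, so r2c6=1.
Step 17. [r5c9∈{5}] r5c9 has the single candidate 5 ⇒ r5c9=5.
Step 18. [r1c1∈{9}] r1c1 is down to just 9. So r1c1=9.
Step 19. [r1c6∈{2}] only 2 remains possible at r1c6 ⇒ r1c6=2.
Step 20. [r9c5∈{4}] r9c5's peers cover all but 4. So r9c5=4.
Step 21. [r2c7∈{5}] only 5 remains possible at r2c7, so r2c7=5.
Step 22. [r7c4∈{5}] r7c4 is down to just 5. So r7c4=5.
Step 23. [r6c5∈{9}] nothing but 9 survives at r6c5, so r6c5=9.
Step 24. [r8c3∈{9}] r8c3 is down to just 9. So r8c3=9.
Step 25. [r9c3∈{6}] r9c3's peers cover all but 6 ⇒ r9c3=6.
Step 26. [r9c9∈{7}] r9c9 has the single candidate 7. So r9c9=7.
Step 27. [r2c1∈{6}] r2c1 has the single candidate 6, so r2c1=6.
Step 28. [r6c6∈{5}] nothing but 5 survives at r6c6 ⇒ r6c6=5.
Step 29. [r3c6∈{4}] r3c6 is down to just 4. So r3c6=4.
Step 30. [r9c7∈{1}] only 1 remains possible at r9c7. So r9c7=1.
Step 31. [r4c2∈{9}] nothing but 9 survives at r4c2 ⇒ r4c2=9.
Step 32. [r7c8∈{6}] nothing but 6 survives at r7c8, so r7c8=6.
Step 33. [r4c8∈{8}] nothing but 8 survives at r4c8 ⇒ r4c8=8.

Answer: 9 4 8 7 5 2 3 1 6 / 6 7 3 9 8 1 5 4 2 / 2 5 1 3 6 4 7 9 8 / 3 9 5 4 2 7 6 8 1 / 1 2 4 8 3 6 9 7 5 / 8 6 7 1 9 5 4 2 3 / 4 1 2 5 7 3 8 6 9 / 7 3 9 6 1 8 2 5 4 / 5 8 6 2 4 9 1 3 7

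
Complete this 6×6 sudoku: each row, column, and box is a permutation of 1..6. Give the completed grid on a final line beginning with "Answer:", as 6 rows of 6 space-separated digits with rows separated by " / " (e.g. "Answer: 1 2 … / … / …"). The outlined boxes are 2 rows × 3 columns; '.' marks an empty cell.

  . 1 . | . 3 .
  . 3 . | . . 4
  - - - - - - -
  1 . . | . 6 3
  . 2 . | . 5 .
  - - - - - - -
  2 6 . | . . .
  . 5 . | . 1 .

Step 1. [r2c4∈{1,2,5,6}] row 2 places 1 nowhere but r2c4, so r2c4=1.
Step 2. [r4c4∈{4}] r4c4 has the single candidate 4. So r4c4=4.
Step 3. [r3c3∈{4,5}] row 3 places 5 nowhere but r3c3, so r3c3=5.
Step 4. [r2c5∈{2}] nothing but 2 survives at r2c5 ⇒ r2c5=2.
Step 5. [r2c3∈{6}] r2c3 is down to just 6 ⇒ r2c3=6.
Step 6. [r4c3∈{3}] only 3 remains possible at r4c3. So r4c3=3.
Step 7. [r6c3∈{4}] r6c3's peers cover all but 4. So r6c3=4.
Step 8. [r5c4∈{3,5}] in row 5, 3 fits only at r5c4. So r5c4=3.
Step 9. [r1c4∈{5,6}] r1c4 is the only open cell in col 4 admitting 5, so r1c4=5.
Step 10. [r6c6∈{2,6}] col 6 places 2 nowhere but r6c6, so r6c6=2.
Step 11. [r5c6∈{5}] nothing but 5 survives at r5c6, so r5c6=5.
Step 12. [r1c6∈{6}] only 6 remains possible at r1c6. So r1c6=6.
Step 13. [r2c1∈{5}] only 5 remains possible at r2c1, so r2c1=5.
Step 14. [r3c4∈{2}] r3c4 is down to just 2 ⇒ r3c4=2.
Step 15. [r6c4∈{6}] only 6 remains possible at r6c4. So r6c4=6.
Step 16. [r4c6∈{1}] only 1 remains possible at r4c6. So r4c6=1.
Step 17. [r5c5∈{4}] only 4 remains possible at r5c5 ⇒ r5c5=4.
Step 18. [r6c1∈{3}] nothing but 3 survives at r6c1. So r6c1=3.
Step 19. [r1c3∈{2}] only 2 remains possible at r1c3 ⇒ r1c3=2.
Step 20. [r5c3∈{1}] r5c3 has the single candidate 1. So r5c3=1.
Step 21. [r4c1∈{6}] r4c1's peers cover all but 6, so r4c1=6.
Step 22. [r3c2∈{4}] r3c2 has the single candidate 4, so r3c2=4.
Step 23. [r1c1∈{4}] r1c1 is down to just 4. So r1c1=4.

Answer: 4 1 2 5 3 6 / 5 3 6 1 2 4 / 1 4 5 2 6 3 / 6 2 3 4 5 1 / 2 6 1 3 4 5 / 3 5 4 6 1 2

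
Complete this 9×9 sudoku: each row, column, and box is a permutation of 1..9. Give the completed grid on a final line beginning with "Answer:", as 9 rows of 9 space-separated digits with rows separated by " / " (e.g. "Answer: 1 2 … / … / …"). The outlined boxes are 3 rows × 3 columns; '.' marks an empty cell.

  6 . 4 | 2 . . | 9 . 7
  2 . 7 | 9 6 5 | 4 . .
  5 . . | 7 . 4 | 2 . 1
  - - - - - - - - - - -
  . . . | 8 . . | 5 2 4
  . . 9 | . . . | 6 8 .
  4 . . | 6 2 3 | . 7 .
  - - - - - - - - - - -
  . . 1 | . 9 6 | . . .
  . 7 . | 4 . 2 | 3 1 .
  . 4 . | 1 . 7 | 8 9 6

Step 1. [r2c2∈{1,3,8}] across row 2, 1 lands solely at r2c2, so r2c2=1.
Step 2. [r9c1∈{3}] r9c1 has the single candidate 3 ⇒ r9c1=3.
Step 3. [r5c6∈{1}] only 1 remains possible at r5c6, so r5c6=1.
Step 4. [r8c5∈{5,8}] r8c5 is the only open cell in box 8 admitting 8, so r8c5=8.
Step 5. [r3c5∈{3}] r3c5 has the single candidate 3. So r3c5=3.
Step 6. [r1c2∈{3,8}] r1c2 is the only open cell in box 1 admitting 3. So r1c2=3.
Step 7. [r8c9∈{5}] r8c9 has the single candidate 5 ⇒ r8c9=5.
Step 8. [r5c4∈{5}] r5c4's peers cover all but 5, so r5c4=5.
Step 9. [r7c2∈{2,5,8}] across row 7, 5 lands solely at r7c2 ⇒ r7c2=5.
Step 10. [r5c1∈{7}] r5c1 has the single candidate 7. So r5c1=7.
Step 11. [r6c2∈{8}] r6c2 has the single candidate 8, so r6c2=8.
Step 12. [r5c9∈{3}] nothing but 3 survives at r5c9 ⇒ r5c9=3.
Step 13. [r4c2∈{6}] only 6 remains possible at r4c2, so r4c2=6.
Step 14. [r7c1∈{8}] r7c1 has the single candidate 8, so r7c1=8.
Step 15. [r5c2∈{2}] only 2 remains possible at r5c2. So r5c2=2.
Step 16. [r4c6∈{9}] r4c6 has the single candidate 9 ⇒ r4c6=9.
Step 17. [r6c9∈{9}] r6c9 is down to just 9. So r6c9=9.
Step 18. [r4c1∈{1}] r4c1 has the single candidate 1. So r4c1=1.
Step 19. [r6c3∈{5}] nothing but 5 survives at r6c3, so r6c3=5.
Step 20. [r8c3∈{6}] r8c3 is down to just 6 ⇒ r8c3=6.
Step 21. [r7c9∈{2}] only 2 remains possible at r7c9, so r7c9=2.
Step 22. [r7c4∈{3}] only 3 remains possible at r7c4 ⇒ r7c4=3.
Step 23. [r3c3∈{8}] r3c3 has the single candidate 8 ⇒ r3c3=8.
Step 24. [r7c7∈{7}] r7c7 has the single candidate 7 ⇒ r7c7=7.
Step 25. [r9c3∈{2}] nothing but 2 survives at r9c3 ⇒ r9c3=2.
Step 26. [r1c8∈{5}] only 5 remains possible at r1c8, so r1c8=5.
Step 27. [r3c2∈{9}] nothing but 9 survives at r3c2, so r3c2=9.
Step 28. [r7c8∈{4}] r7c8's peers cover all but 4 ⇒ r7c8=4.
Step 29. [r5c5∈{4}] r5c5's peers cover all but 4, so r5c5=4.
Step 30. [r2c8∈{3}] r2c8 has the single candidate 3. So r2c8=3.
Step 31. [r4c5∈{7}] only 7 remains possible at r4c5 ⇒ r4c5=7.
Step 32. [r1c6∈{8}] r1c6 is down to just 8, so r1c6=8.
Step 33. [r2c9∈{8}] r2c9's peers cover all but 8. So r2c9=8.
Step 34. [r4c3∈{3}] r4c3 has the single candidate 3. So r4c3=3.
Step 35. [r9c5∈{5}] r9c5 is down to just 5 ⇒ r9c5=5.
Step 36. [r3c8∈{6}] r3c8 has the single candidate 6. So r3c8=6.
Step 37. [r1c5∈{1}] only 1 remains possible at r1c5 ⇒ r1c5=1.
Step 38. [r6c7∈{1}] nothing but 1 survives at r6c7. So r6c7=1.
Step 39. [r8c1∈{9}] only 9 remains possible at r8c1 ⇒ r8c1=9.

Answer: 6 3 4 2 1 8 9 5 7 / 2 1 7 9 6 5 4 3 8 / 5 9 8 7 3 4 2 6 1 / 1 6 3 8 7 9 5 2 4 / 7 2 9 5 4 1 6 8 3 / 4 8 5 6 2 3 1 7 9 / 8 5 1 3 9 6 7 4 2 / 9 7 6 4 8 2 3 1 5 / 3 4 2 1 5 7 8 9 6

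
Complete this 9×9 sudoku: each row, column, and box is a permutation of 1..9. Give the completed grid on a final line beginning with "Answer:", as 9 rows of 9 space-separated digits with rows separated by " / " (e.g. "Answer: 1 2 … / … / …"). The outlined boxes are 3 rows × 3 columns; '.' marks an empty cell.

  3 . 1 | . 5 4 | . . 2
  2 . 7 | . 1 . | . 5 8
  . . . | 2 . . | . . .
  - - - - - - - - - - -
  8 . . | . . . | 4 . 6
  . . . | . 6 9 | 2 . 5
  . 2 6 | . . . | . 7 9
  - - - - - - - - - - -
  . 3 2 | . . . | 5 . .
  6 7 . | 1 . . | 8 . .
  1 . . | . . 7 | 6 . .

Step 1. [r2c2∈{4,6,9}] 4 has one home in row 2: r2c2, so r2c2=4.
Step 2. [r5c8∈{1,3,8}] r5c8 is the only open cell in col 8 admitting 8, so r5c8=8.
Step 3. [r7c9∈{1,4,7}] in row 7, 7 fits only at r7c9 ⇒ r7c9=7.
Step 4. [r3c9∈{1,3,4}] 1 has one home in col 9: r3c9. So r3c9=1.
Step 5. [r3c8∈{3,4,6,9}] row 3 places 4 nowhere but r3c8 ⇒ r3c8=4.
Step 6. [r1c8∈{6,9}] 6 has one home in col 8: r1c8. So r1c8=6.
Step 7. [r3c2∈{5,6,8,9}] r3c2 is the only open cell in col 2 admitting 6. So r3c2=6.
Step 8. [r6c7∈{1,3}] across col 7, 1 lands solely at r6c7. So r6c7=1.
Step 9. [r4c8∈{3}] r4c8 has the single candidate 3 ⇒ r4c8=3.
Step 10. [r4c6∈{1,2,5}] in col 6, 1 fits only at r4c6. So r4c6=1.
Step 11. [r8c6∈{2,3,5}] in col 6, 2 fits only at r8c6. So r8c6=2.
Step 12. [r9c4∈{3,4,5,8,9}] box 8 places 5 nowhere but r9c4 ⇒ r9c4=5.
Step 13. [r8c3∈{4,5,9}] r8c3 is the only open cell in row 8 admitting 5, so r8c3=5.
Step 14. [r4c4∈{7}] only 7 remains possible at r4c4, so r4c4=7.
Step 15. [r3c5∈{3,7,8,9}] in col 5, 7 fits only at r3c5. So r3c5=7.
Step 16. [r4c3∈{9}] r4c3 is down to just 9. So r4c3=9.
Step 17. [r3c3∈{8}] r3c3 has the single candidate 8, so r3c3=8.
Step 18. [r9c3∈{4}] only 4 remains possible at r9c3, so r9c3=4.
Step 19. [r7c1∈{9}] nothing but 9 survives at r7c1 ⇒ r7c1=9.
Step 20. [r3c6∈{3}] r3c6 has the single candidate 3 ⇒ r3c6=3.
Step 21. [r1c4∈{8,9}] across row 1, 8 lands solely at r1c4. So r1c4=8.
Step 22. [r8c9∈{3,4}] r8c9 is the only open cell in col 9 admitting 4. So r8c9=4.
Step 23. [r8c5∈{3,9}] in row 8, 3 fits only at r8c5. So r8c5=3.
Step 24. [r6c4∈{3,4}] r6c4 is the only open cell in row 6 admitting 3. So r6c4=3.
Step 25. [r5c4∈{4}] r5c4's peers cover all but 4. So r5c4=4.
Step 26. [r6c5∈{8}] r6c5 has the single candidate 8 ⇒ r6c5=8.
Step 27. [r7c4∈{6}] r7c4's peers cover all but 6. So r7c4=6.
Step 28. [r3c7∈{9}] r3c7's peers cover all but 9. So r3c7=9.
Step 29. [r6c6∈{5}] r6c6's peers cover all but 5 ⇒ r6c6=5.
Step 30. [r8c8∈{9}] r8c8's peers cover all but 9 ⇒ r8c8=9.
Step 31. [r5c1∈{7}] r5c1's peers cover all but 7 ⇒ r5c1=7.
Step 32. [r7c5∈{4}] nothing but 4 survives at r7c5, so r7c5=4.
Step 33. [r2c6∈{6}] r2c6 has the single candidate 6, so r2c6=6.
Step 34. [r2c4∈{9}] only 9 remains possible at r2c4 ⇒ r2c4=9.
Step 35. [r3c1∈{5}] r3c1 is down to just 5, so r3c1=5.
Step 36. [r1c7∈{7}] only 7 remains possible at r1c7 ⇒ r1c7=7.
Step 37. [r2c7∈{3}] r2c7 is down to just 3 ⇒ r2c7=3.
Step 38. [r9c5∈{9}] only 9 remains possible at r9c5. So r9c5=9.
Step 39. [r7c6∈{8}] nothing but 8 survives at r7c6, so r7c6=8.
Step 40. [r6c1∈{4}] r6c1 has the single candidate 4 ⇒ r6c1=4.
Step 41. [r9c8∈{2}] r9c8 is down to just 2, so r9c8=2.
Step 42. [r4c2∈{5}] only 5 remains possible at r4c2. So r4c2=5.
Step 43. [r4c5∈{2}] r4c5 is down to just 2. So r4c5=2.
Step 44. [r5c2∈{1}] only 1 remains possible at r5c2. So r5c2=1.
Step 45. [r7c8∈{1}] nothing but 1 survives at r7c8 ⇒ r7c8=1.
Step 46. [r9c2∈{8}] only 8 remains possible at r9c2, so r9c2=8.
Step 47. [r9c9∈{3}] r9c9's peers cover all but 3, so r9c9=3.
Step 48. [r5c3∈{3}] r5c3 is down to just 3, so r5c3=3.
Step 49. [r1c2∈{9}] nothing but 9 survives at r1c2 ⇒ r1c2=9.

Answer: 3 9 1 8 5 4 7 6 2 / 2 4 7 9 1 6 3 5 8 / 5 6 8 2 7 3 9 4 1 / 8 5 9 7 2 1 4 3 6 / 7 1 3 4 6 9 2 8 5 / 4 2 6 3 8 5 1 7 9 / 9 3 2 6 4 8 5 1 7 / 6 7 5 1 3 2 8 9 4 / 1 8 4 5 9 7 6 2 3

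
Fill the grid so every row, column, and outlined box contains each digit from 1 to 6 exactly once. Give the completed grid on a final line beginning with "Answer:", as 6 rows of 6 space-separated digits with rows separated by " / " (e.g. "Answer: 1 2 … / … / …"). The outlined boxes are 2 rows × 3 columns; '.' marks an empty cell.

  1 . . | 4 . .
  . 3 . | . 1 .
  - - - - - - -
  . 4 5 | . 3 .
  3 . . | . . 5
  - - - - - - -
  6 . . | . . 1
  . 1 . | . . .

Step 1. [r6c6∈{2,3,4,6}] across col 6, 4 lands solely at r6c6. So r6c6=4.
Step 2. [r3c1∈{2}] only 2 remains possible at r3c1. So r3c1=2.
Step 3. [r3c6∈{6}] nothing but 6 survives at r3c6 ⇒ r3c6=6.
Step 4. [r2c6∈{2}] r2c6 has the single candidate 2, so r2c6=2.
Step 5. [r6c1∈{5}] r6c1's peers cover all but 5. So r6c1=5.
Step 6. [r5c2∈{2}] nothing but 2 survives at r5c2 ⇒ r5c2=2.
Step 7. [r2c4∈{5,6}] r2c4 is the only open cell in row 2 admitting 5 ⇒ r2c4=5.
Step 8. [r2c3∈{4,6}] r2c3 is the only open cell in row 2 admitting 6 ⇒ r2c3=6.
Step 9. [r6c4∈{2,3,6}] r6c4 is the only open cell in col 4 admitting 6 ⇒ r6c4=6.
Step 10. [r4c4∈{1,2}] col 4 places 2 nowhere but r4c4 ⇒ r4c4=2.
Step 11. [r5c3∈{3,4}] 4 has one home in row 5: r5c3. So r5c3=4.
Step 12. [r4c2∈{6}] r4c2's peers cover all but 6. So r4c2=6.
Step 13. [r1c2∈{5}] r1c2 has the single candidate 5 ⇒ r1c2=5.
Step 14. [r1c5∈{6}] only 6 remains possible at r1c5, so r1c5=6.
Step 15. [r4c3∈{1}] r4c3's peers cover all but 1, so r4c3=1.
Step 16. [r6c5∈{2}] r6c5's peers cover all but 2, so r6c5=2.
Step 17. [r4c5∈{4}] only 4 remains possible at r4c5, so r4c5=4.
Step 18. [r1c3∈{2}] nothing but 2 survives at r1c3. So r1c3=2.
Step 19. [r1c6∈{3}] only 3 remains possible at r1c6. So r1c6=3.
Step 20. [r3c4∈{1}] r3c4's peers cover all but 1 ⇒ r3c4=1.
Step 21. [r2c1∈{4}] r2c1 is down to just 4 ⇒ r2c1=4.
Step 22. [r5c4∈{3}] r5c4's peers cover all but 3. So r5c4=3.
Step 23. [r5c5∈{5}] r5c5's peers cover all but 5 ⇒ r5c5=5.
Step 24. [r6c3∈{3}] r6c3 is down to just 3 ⇒ r6c3=3.

Answer: 1 5 2 4 6 3 / 4 3 6 5 1 2 / 2 4 5 1 3 6 / 3 6 1 2 4 5 / 6 2 4 3 5 1 / 5 1 3 6 2 4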